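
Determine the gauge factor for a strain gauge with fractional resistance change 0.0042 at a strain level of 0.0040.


GF = (dR/R) / epsilon
= 0.0042 / 0.0040
= 1.0500

1.0500


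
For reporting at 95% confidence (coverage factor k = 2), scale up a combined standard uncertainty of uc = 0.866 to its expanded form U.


U = k * uc
U = 2 * 0.866
U = 1.7320

1.7320


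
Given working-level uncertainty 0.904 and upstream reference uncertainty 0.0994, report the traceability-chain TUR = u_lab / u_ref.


TUR = u_lab / u_ref
= 0.904 / 0.0994
= 9.0946

9.0946


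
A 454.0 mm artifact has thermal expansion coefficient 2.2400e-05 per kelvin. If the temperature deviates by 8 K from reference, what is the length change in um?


dL = L * alpha * dT
= 454.0 * 2.2400e-05 * 8
= 0.0813568 mm
dL_um = 0.0813568 * 1000 = 81.3568 um

81.3568


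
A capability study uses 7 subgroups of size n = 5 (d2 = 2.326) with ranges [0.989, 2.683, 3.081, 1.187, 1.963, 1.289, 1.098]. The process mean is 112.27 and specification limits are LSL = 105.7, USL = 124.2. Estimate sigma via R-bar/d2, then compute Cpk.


R_bar = (0.989 + 2.683 + 3.081 + 1.187 + 1.963 + 1.289 + 1.098) / 7 = 1.7557143
sigma = R_bar / d2 = 1.7557143 / 2.326 = 0.75482128
Cp = (USL - LSL)/(6*sigma) = (124.2 - 105.7)/(6*0.75482128) = 4.0849
Cpu = (124.2 - 112.27)/(3*0.75482128) = 5.2684
Cpl = (112.27 - 105.7)/(3*0.75482128) = 2.9013
Cpk = min(Cpu, Cpl) = 2.9013

2.9013


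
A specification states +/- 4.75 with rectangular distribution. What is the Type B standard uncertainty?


u_B = half_width / sqrt(3)
u_B = 4.75 / 1.7320508
u_B = 2.7424

2.7424


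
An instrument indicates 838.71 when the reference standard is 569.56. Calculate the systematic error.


Systematic error = measured - true
= 838.71 - 569.56
= 269.1500

269.1500


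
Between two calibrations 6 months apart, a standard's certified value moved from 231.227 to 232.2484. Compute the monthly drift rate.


rate = (v2 - v1) / months
= (232.2484 - 231.227) / 6
= 1.0214 / 6
= 0.1702

0.1702


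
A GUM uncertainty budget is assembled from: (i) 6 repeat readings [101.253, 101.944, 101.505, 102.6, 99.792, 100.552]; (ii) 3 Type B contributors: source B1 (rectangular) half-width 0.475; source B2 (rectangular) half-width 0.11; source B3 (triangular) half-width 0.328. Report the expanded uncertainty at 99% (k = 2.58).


mean = (101.253 + 101.944 + 101.505 + 102.6 + 99.792 + 100.552) / 6 = 101.2743333
s = sqrt(sum((x - mean)^2)/(n-1)) = 0.99785624
u_A = s / sqrt(n) = 0.99785624 / sqrt(6) = 0.4073731
u_B1 = 0.475 / sqrt(3) = 0.27424138
u_B2 = 0.11 / sqrt(3) = 0.06350853
u_B3 = 0.328 / sqrt(6) = 0.13390544
uc = sqrt(0.4073731^2 + 0.27424138^2 + 0.06350853^2 + 0.13390544^2) = 0.51295729
U = k * uc = 2.58 * 0.51295729
U = 1.3234

1.3234


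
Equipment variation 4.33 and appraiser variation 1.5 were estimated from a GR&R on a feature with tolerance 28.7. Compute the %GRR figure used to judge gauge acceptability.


GRR = sqrt(EV^2 + AV^2) = sqrt(4.33^2 + 1.5^2) = 4.5824557
%GRR = GRR / tol * 100 = 4.5824557 / 28.7 * 100
%GRR = 15.9667

15.9667


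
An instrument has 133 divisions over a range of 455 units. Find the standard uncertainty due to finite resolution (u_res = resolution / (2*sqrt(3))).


resolution = range / divisions
resolution = 455 / 133 = 3.4210526
u_res = resolution / (2*sqrt(3))
u_res = 3.4210526 / 3.4641016
u_res = 0.9876

0.9876


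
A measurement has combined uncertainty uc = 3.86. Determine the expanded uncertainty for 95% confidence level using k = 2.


U = k * uc
U = 2 * 3.86
U = 7.7200

7.7200


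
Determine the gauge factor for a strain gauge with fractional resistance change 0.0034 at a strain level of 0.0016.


GF = (dR/R) / epsilon
= 0.0034 / 0.0016
= 2.1250

2.1250


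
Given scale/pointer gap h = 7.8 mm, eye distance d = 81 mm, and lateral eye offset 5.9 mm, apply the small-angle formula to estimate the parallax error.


error = h * offset / d
= 7.8 * 5.9 / 81
= 0.5681

0.5681


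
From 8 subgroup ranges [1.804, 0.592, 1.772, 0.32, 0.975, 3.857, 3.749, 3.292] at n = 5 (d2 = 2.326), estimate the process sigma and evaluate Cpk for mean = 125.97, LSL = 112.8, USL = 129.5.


R_bar = (1.804 + 0.592 + 1.772 + 0.32 + 0.975 + 3.857 + 3.749 + 3.292) / 8 = 2.045125
sigma = R_bar / d2 = 2.045125 / 2.326 = 0.87924549
Cp = (USL - LSL)/(6*sigma) = (129.5 - 112.8)/(6*0.87924549) = 3.1656
Cpu = (129.5 - 125.97)/(3*0.87924549) = 1.3383
Cpl = (125.97 - 112.8)/(3*0.87924549) = 4.9929
Cpk = min(Cpu, Cpl) = 1.3383

1.3383


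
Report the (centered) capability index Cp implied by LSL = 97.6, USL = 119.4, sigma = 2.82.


Cp = (USL - LSL) / (6 * sigma)
= (119.4 - 97.6) / (6 * 2.82)
= 21.8000 / 16.9200
= 1.2884

1.2884


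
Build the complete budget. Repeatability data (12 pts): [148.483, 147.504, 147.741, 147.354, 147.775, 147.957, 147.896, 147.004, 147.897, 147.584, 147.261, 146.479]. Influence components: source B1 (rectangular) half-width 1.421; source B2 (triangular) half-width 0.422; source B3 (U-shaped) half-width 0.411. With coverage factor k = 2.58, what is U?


mean = (148.483 + 147.504 + 147.741 + 147.354 + 147.775 + 147.957 + 147.896 + 147.004 + 147.897 + 147.584 + 147.261 + 146.479) / 12 = 147.5779167
s = sqrt(sum((x - mean)^2)/(n-1)) = 0.51560934
u_A = s / sqrt(n) = 0.51560934 / sqrt(12) = 0.1488436
u_B1 = 1.421 / sqrt(3) = 0.82041473
u_B2 = 0.422 / sqrt(6) = 0.17228078
u_B3 = 0.411 / sqrt(2) = 0.29062089
uc = sqrt(0.1488436^2 + 0.82041473^2 + 0.17228078^2 + 0.29062089^2) = 0.89965322
U = k * uc = 2.58 * 0.89965322
U = 2.3211

2.3211


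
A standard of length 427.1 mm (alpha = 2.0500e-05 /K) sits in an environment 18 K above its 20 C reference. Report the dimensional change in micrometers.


dL = L * alpha * dT
= 427.1 * 2.0500e-05 * 18
= 0.1575999 mm
dL_um = 0.1575999 * 1000 = 157.5999 um

157.5999


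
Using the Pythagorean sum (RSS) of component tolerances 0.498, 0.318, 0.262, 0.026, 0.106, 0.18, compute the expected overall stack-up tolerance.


RSS = sqrt(0.498^2 + 0.318^2 + 0.262^2 + 0.026^2 + 0.106^2 + 0.18^2)
= sqrt(0.462084)
= 0.6798

0.6798


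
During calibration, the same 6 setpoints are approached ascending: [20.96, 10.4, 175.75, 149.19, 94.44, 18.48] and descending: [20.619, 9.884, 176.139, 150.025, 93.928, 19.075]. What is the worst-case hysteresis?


|20.96 - 20.619| = 0.3410
|10.4 - 9.884| = 0.5160
|175.75 - 176.139| = 0.3890
|149.19 - 150.025| = 0.8350
|94.44 - 93.928| = 0.5120
|18.48 - 19.075| = 0.5950
hysteresis = max(diffs) = 0.8350

0.8350


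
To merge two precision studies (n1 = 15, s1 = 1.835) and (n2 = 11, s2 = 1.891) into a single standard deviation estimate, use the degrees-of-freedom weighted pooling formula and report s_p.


s_p = sqrt(((n1-1)*s1^2 + (n2-1)*s2^2) / (n1+n2-2))
numerator = (15-1)*1.835^2 + (11-1)*1.891^2 = 47.14115 + 35.75881 = 82.89996
denominator = 15 + 11 - 2 = 24
s_p^2 = 82.89996 / 24 = 3.454165
s_p = sqrt(3.454165) = 1.8585

1.8585


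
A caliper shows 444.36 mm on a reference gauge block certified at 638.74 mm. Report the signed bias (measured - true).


Systematic error = measured - true
= 444.36 - 638.74
= -194.3800

-194.3800


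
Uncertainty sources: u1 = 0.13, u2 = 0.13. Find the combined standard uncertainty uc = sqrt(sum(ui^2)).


uc = sqrt(0.13^2 + 0.13^2)
uc = sqrt(0.0338)
uc = 0.1838

0.1838


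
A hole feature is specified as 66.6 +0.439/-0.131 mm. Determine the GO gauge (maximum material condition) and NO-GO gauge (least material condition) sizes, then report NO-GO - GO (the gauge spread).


GO = nominal - lower_tol (smallest hole = maximum material condition)
GO = 66.6 - 0.131 = 66.469
NO-GO = nominal + upper_tol (largest hole = least material condition)
NO-GO = 66.6 + 0.439 = 67.039
spread = NO-GO - GO = 67.039 - 66.469 = 0.5700

0.5700


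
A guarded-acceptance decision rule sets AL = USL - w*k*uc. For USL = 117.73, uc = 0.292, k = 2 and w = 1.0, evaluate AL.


U = k * uc = 2 * 0.292 = 0.584
guard band g = w * U = 1.0 * 0.584 = 0.584
AL = USL - g = 117.73 - 0.584
AL = 117.1460

117.1460


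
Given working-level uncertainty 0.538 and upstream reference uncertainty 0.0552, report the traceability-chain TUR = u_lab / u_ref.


TUR = u_lab / u_ref
= 0.538 / 0.0552
= 9.7464

9.7464


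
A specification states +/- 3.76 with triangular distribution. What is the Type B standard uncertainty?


u_B = half_width / sqrt(6)
u_B = 3.76 / 2.4494897
u_B = 1.5350

1.5350


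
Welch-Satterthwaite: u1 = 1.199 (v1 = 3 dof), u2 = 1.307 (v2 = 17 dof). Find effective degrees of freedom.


uc = sqrt(u1^2 + u2^2) = sqrt(1.199^2 + 1.307^2) = 1.7736544
v_eff = uc^4 / (u1^4/v1 + u2^4/v2)
= 1.7736544^4 / (1.199^4/3 + 1.307^4/17)
= 9.8963718 / 0.86055268
v_eff = 11.5000

11.5000


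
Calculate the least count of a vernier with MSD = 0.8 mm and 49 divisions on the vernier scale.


LC = MSD / n_div
= 0.8 / 49
= 0.0163

0.0163


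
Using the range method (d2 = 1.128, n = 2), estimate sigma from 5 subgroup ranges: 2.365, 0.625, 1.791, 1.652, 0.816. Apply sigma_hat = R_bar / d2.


R_bar = (2.365 + 0.625 + 1.791 + 1.652 + 0.816) / 5
R_bar = 7.249 / 5 = 1.4498
sigma_hat = R_bar / d2 = 1.4498 / 1.128 = 1.2853

1.2853


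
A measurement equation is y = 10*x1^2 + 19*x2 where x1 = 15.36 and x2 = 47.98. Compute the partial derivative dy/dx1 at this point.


y = 10*x1^2 + 19*x2
dy/dx1 = 2*10*x1
Evaluate at x1 = 15.36: c1 = 20 * 15.36
c1 = 307.2000

307.2000


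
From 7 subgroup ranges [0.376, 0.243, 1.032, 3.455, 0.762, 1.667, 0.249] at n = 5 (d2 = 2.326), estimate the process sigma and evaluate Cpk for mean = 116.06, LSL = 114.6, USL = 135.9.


R_bar = (0.376 + 0.243 + 1.032 + 3.455 + 0.762 + 1.667 + 0.249) / 7 = 1.112
sigma = R_bar / d2 = 1.112 / 2.326 = 0.47807395
Cp = (USL - LSL)/(6*sigma) = (135.9 - 114.6)/(6*0.47807395) = 7.4256
Cpu = (135.9 - 116.06)/(3*0.47807395) = 13.8333
Cpl = (116.06 - 114.6)/(3*0.47807395) = 1.0180
Cpk = min(Cpu, Cpl) = 1.0180

1.0180


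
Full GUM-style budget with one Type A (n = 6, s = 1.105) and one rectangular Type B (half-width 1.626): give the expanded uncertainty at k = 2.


u_A = s / sqrt(n) = 1.105 / sqrt(6) = 0.45111436
u_B = half_width / sqrt(3) = 1.626 / sqrt(3) = 0.93877154
uc = sqrt(u_A^2 + u_B^2) = sqrt(0.45111436^2 + 0.93877154^2) = 1.0415355
U = k * uc = 2 * 1.0415355
U = 2.0831

2.0831


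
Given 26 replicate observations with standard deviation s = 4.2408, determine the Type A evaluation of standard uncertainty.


u_A = s / sqrt(n)
u_A = 4.2408 / sqrt(26)
u_A = 4.2408 / 5.0990195
u_A = 0.8317

0.8317


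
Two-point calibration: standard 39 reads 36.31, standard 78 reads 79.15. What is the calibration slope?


slope = (y2 - y1) / (x2 - x1)
= (79.15 - 36.31) / (78 - 39)
= 42.8400 / 39
= 1.0985

1.0985


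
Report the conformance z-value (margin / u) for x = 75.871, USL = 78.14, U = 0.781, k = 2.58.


u = U / k = 0.781 / 2.58 = 0.30271318
margin = |USL - x| = |78.14 - 75.871| = 2.269
z = margin / u = 2.269 / 0.30271318
z = 7.4955

7.4955


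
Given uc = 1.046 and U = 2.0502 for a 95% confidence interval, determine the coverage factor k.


k = U / uc
k = 2.0502 / 1.046
k = 1.96

1.96


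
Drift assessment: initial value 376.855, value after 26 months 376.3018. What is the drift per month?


rate = (v2 - v1) / months
= (376.3018 - 376.855) / 26
= -0.5532 / 26
= -0.0213

-0.0213


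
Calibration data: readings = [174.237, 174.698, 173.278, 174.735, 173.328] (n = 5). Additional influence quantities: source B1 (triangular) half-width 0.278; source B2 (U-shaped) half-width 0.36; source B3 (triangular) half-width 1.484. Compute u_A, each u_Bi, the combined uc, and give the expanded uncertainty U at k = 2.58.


mean = (174.237 + 174.698 + 173.278 + 174.735 + 173.328) / 5 = 174.0552
s = sqrt(sum((x - mean)^2)/(n-1)) = 0.71435824
u_A = s / sqrt(n) = 0.71435824 / sqrt(5) = 0.31947072
u_B1 = 0.278 / sqrt(6) = 0.11349302
u_B2 = 0.36 / sqrt(2) = 0.25455844
u_B3 = 1.484 / sqrt(6) = 0.60584046
uc = sqrt(0.31947072^2 + 0.11349302^2 + 0.25455844^2 + 0.60584046^2) = 0.73944903
U = k * uc = 2.58 * 0.73944903
U = 1.9078

1.9078


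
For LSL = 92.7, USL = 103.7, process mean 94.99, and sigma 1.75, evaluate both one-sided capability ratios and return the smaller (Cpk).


Cpu = (USL - mean) / (3*sigma) = (103.7 - 94.99) / (3*1.75) = 1.6590
Cpl = (mean - LSL) / (3*sigma) = (94.99 - 92.7) / (3*1.75) = 0.4362
Cpk = min(Cpu, Cpl) = 0.4362

0.4362


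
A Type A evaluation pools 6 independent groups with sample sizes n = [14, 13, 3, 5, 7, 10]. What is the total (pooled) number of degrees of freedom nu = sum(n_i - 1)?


nu = sum_i (n_i - 1)
nu = ((14 - 1) + (13 - 1) + (3 - 1) + (5 - 1) + (7 - 1) + (10 - 1))
nu = 13 + 12 + 2 + 4 + 6 + 9
nu = 46

46


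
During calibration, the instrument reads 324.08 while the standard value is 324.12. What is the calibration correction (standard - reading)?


Correction = standard - reading
= 324.12 - 324.08
= 0.0400

0.0400


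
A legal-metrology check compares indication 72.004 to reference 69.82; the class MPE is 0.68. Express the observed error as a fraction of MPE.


e = indication - reference = 72.004 - 69.82 = 2.1840
|e| = 2.1840
ratio = |e| / MPE = 2.1840 / 0.68
ratio = 3.2118

3.2118


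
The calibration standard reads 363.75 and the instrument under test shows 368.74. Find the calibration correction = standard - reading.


Correction = standard - reading
= 363.75 - 368.74
= -4.9900

-4.9900


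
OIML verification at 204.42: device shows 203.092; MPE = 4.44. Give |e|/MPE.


e = indication - reference = 203.092 - 204.42 = -1.3280
|e| = 1.3280
ratio = |e| / MPE = 1.3280 / 4.44
ratio = 0.2991

0.2991


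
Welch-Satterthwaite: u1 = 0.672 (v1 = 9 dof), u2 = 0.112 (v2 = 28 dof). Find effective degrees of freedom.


uc = sqrt(u1^2 + u2^2) = sqrt(0.672^2 + 0.112^2) = 0.6812694
v_eff = uc^4 / (u1^4/v1 + u2^4/v2)
= 0.6812694^4 / (0.672^4/9 + 0.112^4/28)
= 0.2154148 / 0.022664298
v_eff = 9.5046

9.5046


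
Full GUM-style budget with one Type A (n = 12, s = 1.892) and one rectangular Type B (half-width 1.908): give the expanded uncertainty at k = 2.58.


u_A = s / sqrt(n) = 1.892 / sqrt(12) = 0.54617335
u_B = half_width / sqrt(3) = 1.908 / sqrt(3) = 1.1015843
uc = sqrt(u_A^2 + u_B^2) = sqrt(0.54617335^2 + 1.1015843^2) = 1.22955
U = k * uc = 2.58 * 1.22955
U = 3.1722

3.1722


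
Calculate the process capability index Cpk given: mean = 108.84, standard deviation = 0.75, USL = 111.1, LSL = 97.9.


Cpu = (USL - mean) / (3*sigma) = (111.1 - 108.84) / (3*0.75) = 1.0044
Cpl = (mean - LSL) / (3*sigma) = (108.84 - 97.9) / (3*0.75) = 4.8622
Cpk = min(Cpu, Cpl) = 1.0044

1.0044


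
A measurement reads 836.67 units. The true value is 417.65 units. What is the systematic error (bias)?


Systematic error = measured - true
= 836.67 - 417.65
= 419.0200

419.0200


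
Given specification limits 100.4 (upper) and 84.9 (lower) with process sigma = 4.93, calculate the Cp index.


Cp = (USL - LSL) / (6 * sigma)
= (100.4 - 84.9) / (6 * 4.93)
= 15.5000 / 29.5800
= 0.5240

0.5240


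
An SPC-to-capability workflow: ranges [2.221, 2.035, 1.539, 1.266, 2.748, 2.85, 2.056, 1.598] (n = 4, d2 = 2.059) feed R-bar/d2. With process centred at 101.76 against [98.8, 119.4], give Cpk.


R_bar = (2.221 + 2.035 + 1.539 + 1.266 + 2.748 + 2.85 + 2.056 + 1.598) / 8 = 2.039125
sigma = R_bar / d2 = 2.039125 / 2.059 = 0.99034726
Cp = (USL - LSL)/(6*sigma) = (119.4 - 98.8)/(6*0.99034726) = 3.4668
Cpu = (119.4 - 101.76)/(3*0.99034726) = 5.9373
Cpl = (101.76 - 98.8)/(3*0.99034726) = 0.9963
Cpk = min(Cpu, Cpl) = 0.9963

0.9963


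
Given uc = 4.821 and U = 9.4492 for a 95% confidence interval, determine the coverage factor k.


k = U / uc
k = 9.4492 / 4.821
k = 1.96

1.96


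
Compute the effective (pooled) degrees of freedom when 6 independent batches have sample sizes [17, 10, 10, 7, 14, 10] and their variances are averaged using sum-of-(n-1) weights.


nu = sum_i (n_i - 1)
nu = ((17 - 1) + (10 - 1) + (10 - 1) + (7 - 1) + (14 - 1) + (10 - 1))
nu = 16 + 9 + 9 + 6 + 13 + 9
nu = 62

62


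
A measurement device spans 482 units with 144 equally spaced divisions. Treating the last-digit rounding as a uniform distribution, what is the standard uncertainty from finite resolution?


resolution = range / divisions
resolution = 482 / 144 = 3.3472222
u_res = resolution / (2*sqrt(3))
u_res = 3.3472222 / 3.4641016
u_res = 0.9663

0.9663


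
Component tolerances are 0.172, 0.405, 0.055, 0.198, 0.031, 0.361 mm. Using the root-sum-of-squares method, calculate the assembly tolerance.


RSS = sqrt(0.172^2 + 0.405^2 + 0.055^2 + 0.198^2 + 0.031^2 + 0.361^2)
= sqrt(0.36712)
= 0.6059

0.6059


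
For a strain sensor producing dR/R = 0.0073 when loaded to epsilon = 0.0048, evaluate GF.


GF = (dR/R) / epsilon
= 0.0073 / 0.0048
= 1.5208

1.5208


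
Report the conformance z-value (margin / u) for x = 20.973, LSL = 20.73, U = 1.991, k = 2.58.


u = U / k = 1.991 / 2.58 = 0.77170543
margin = |LSL - x| = |20.73 - 20.973| = 0.243
z = margin / u = 0.243 / 0.77170543
z = 0.3149

0.3149


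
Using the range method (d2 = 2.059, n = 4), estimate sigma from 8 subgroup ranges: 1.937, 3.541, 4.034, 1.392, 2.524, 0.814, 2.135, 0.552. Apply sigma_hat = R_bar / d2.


R_bar = (1.937 + 3.541 + 4.034 + 1.392 + 2.524 + 0.814 + 2.135 + 0.552) / 8
R_bar = 16.929 / 8 = 2.116125
sigma_hat = R_bar / d2 = 2.116125 / 2.059 = 1.0277

1.0277


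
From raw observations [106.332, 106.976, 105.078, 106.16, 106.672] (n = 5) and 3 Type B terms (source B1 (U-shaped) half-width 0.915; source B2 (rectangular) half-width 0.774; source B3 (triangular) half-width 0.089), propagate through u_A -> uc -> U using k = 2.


mean = (106.332 + 106.976 + 105.078 + 106.16 + 106.672) / 5 = 106.2436
s = sqrt(sum((x - mean)^2)/(n-1)) = 0.72342297
u_A = s / sqrt(n) = 0.72342297 / sqrt(5) = 0.32352459
u_B1 = 0.915 / sqrt(2) = 0.6470027
u_B2 = 0.774 / sqrt(3) = 0.44686911
u_B3 = 0.089 / sqrt(6) = 0.036334098
uc = sqrt(0.32352459^2 + 0.6470027^2 + 0.44686911^2 + 0.036334098^2) = 0.85105395
U = k * uc = 2 * 0.85105395
U = 1.7021

1.7021


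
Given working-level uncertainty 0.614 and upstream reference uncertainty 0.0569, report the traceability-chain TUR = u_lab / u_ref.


TUR = u_lab / u_ref
= 0.614 / 0.0569
= 10.7909

10.7909


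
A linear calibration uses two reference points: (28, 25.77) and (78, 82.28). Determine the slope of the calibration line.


slope = (y2 - y1) / (x2 - x1)
= (82.28 - 25.77) / (78 - 28)
= 56.5100 / 50
= 1.1302

1.1302


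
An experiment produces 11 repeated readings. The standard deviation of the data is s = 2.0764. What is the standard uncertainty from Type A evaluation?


u_A = s / sqrt(n)
u_A = 2.0764 / sqrt(11)
u_A = 2.0764 / 3.3166248
u_A = 0.6261

0.6261


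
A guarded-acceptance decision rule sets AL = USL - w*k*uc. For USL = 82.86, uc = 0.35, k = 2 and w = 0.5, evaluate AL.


U = k * uc = 2 * 0.35 = 0.7
guard band g = w * U = 0.5 * 0.7 = 0.35
AL = USL - g = 82.86 - 0.35
AL = 82.5100

82.5100


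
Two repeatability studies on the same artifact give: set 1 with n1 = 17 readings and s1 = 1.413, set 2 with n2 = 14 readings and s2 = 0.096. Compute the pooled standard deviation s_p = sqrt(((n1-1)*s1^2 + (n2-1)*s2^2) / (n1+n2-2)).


s_p = sqrt(((n1-1)*s1^2 + (n2-1)*s2^2) / (n1+n2-2))
numerator = (17-1)*1.413^2 + (14-1)*0.096^2 = 31.945104 + 0.119808 = 32.064912
denominator = 17 + 14 - 2 = 29
s_p^2 = 32.064912 / 29 = 1.1056866
s_p = sqrt(1.1056866) = 1.0515

1.0515


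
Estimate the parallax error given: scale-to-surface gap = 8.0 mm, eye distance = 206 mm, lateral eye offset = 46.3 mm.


error = h * offset / d
= 8.0 * 46.3 / 206
= 1.7981

1.7981


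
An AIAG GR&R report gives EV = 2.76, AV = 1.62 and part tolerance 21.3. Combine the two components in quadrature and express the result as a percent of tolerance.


GRR = sqrt(EV^2 + AV^2) = sqrt(2.76^2 + 1.62^2) = 3.2003125
%GRR = GRR / tol * 100 = 3.2003125 / 21.3 * 100
%GRR = 15.0249

15.0249


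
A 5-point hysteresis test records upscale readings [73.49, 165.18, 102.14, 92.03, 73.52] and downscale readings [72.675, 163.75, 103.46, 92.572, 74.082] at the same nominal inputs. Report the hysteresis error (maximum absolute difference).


|73.49 - 72.675| = 0.8150
|165.18 - 163.75| = 1.4300
|102.14 - 103.46| = 1.3200
|92.03 - 92.572| = 0.5420
|73.52 - 74.082| = 0.5620
hysteresis = max(diffs) = 1.4300

1.4300


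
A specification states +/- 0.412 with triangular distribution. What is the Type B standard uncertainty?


u_B = half_width / sqrt(6)
u_B = 0.412 / 2.4494897
u_B = 0.1682

0.1682


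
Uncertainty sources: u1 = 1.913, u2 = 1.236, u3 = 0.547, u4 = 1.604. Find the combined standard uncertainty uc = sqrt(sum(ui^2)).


uc = sqrt(1.913^2 + 1.236^2 + 0.547^2 + 1.604^2)
uc = sqrt(8.05929)
uc = 2.8389

2.8389


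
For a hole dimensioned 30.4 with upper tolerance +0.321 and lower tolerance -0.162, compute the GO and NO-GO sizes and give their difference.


GO = nominal - lower_tol (smallest hole = maximum material condition)
GO = 30.4 - 0.162 = 30.238
NO-GO = nominal + upper_tol (largest hole = least material condition)
NO-GO = 30.4 + 0.321 = 30.721
spread = NO-GO - GO = 30.721 - 30.238 = 0.4830

0.4830


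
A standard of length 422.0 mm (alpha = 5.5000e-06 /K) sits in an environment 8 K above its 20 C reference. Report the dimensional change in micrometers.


dL = L * alpha * dT
= 422.0 * 5.5000e-06 * 8
= 0.0185680 mm
dL_um = 0.0185680 * 1000 = 18.5680 um

18.5680


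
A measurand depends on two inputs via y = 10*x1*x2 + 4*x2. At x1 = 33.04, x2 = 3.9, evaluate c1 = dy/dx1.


y = 10*x1*x2 + 4*x2
dy/dx1 = 10*x2
Evaluate at x2 = 3.9: c1 = 10 * 3.9
c1 = 39.0000

39.0000


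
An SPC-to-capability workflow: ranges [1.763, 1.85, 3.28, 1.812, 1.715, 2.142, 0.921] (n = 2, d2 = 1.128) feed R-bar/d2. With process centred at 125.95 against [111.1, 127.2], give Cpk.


R_bar = (1.763 + 1.85 + 3.28 + 1.812 + 1.715 + 2.142 + 0.921) / 7 = 1.9261429
sigma = R_bar / d2 = 1.9261429 / 1.128 = 1.7075735
Cp = (USL - LSL)/(6*sigma) = (127.2 - 111.1)/(6*1.7075735) = 1.5714
Cpu = (127.2 - 125.95)/(3*1.7075735) = 0.2440
Cpl = (125.95 - 111.1)/(3*1.7075735) = 2.8989
Cpk = min(Cpu, Cpl) = 0.2440

0.2440


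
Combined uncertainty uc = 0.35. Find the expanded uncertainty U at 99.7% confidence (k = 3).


U = k * uc
U = 3 * 0.35
U = 1.0500

1.0500


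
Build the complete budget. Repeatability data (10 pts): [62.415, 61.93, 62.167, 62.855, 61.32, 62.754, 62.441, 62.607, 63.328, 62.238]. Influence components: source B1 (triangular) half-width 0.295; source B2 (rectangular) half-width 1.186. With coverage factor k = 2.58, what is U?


mean = (62.415 + 61.93 + 62.167 + 62.855 + 61.32 + 62.754 + 62.441 + 62.607 + 63.328 + 62.238) / 10 = 62.4055
s = sqrt(sum((x - mean)^2)/(n-1)) = 0.5483116
u_A = s / sqrt(n) = 0.5483116 / sqrt(10) = 0.17339135
u_B1 = 0.295 / sqrt(6) = 0.12043325
u_B2 = 1.186 / sqrt(3) = 0.68473742
uc = sqrt(0.17339135^2 + 0.12043325^2 + 0.68473742^2) = 0.71654313
U = k * uc = 2.58 * 0.71654313
U = 1.8487

1.8487


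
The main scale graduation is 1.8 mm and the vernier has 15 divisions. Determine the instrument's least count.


LC = MSD / n_div
= 1.8 / 15
= 0.1200

0.1200


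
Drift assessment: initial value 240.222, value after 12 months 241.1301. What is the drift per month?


rate = (v2 - v1) / months
= (241.1301 - 240.222) / 12
= 0.9081 / 12
= 0.0757

0.0757


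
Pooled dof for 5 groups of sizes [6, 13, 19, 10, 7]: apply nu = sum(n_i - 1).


nu = sum_i (n_i - 1)
nu = ((6 - 1) + (13 - 1) + (19 - 1) + (10 - 1) + (7 - 1))
nu = 5 + 12 + 18 + 9 + 6
nu = 50

50


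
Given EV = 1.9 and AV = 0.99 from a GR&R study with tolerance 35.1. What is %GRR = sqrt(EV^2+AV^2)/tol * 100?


GRR = sqrt(EV^2 + AV^2) = sqrt(1.9^2 + 0.99^2) = 2.1424519
%GRR = GRR / tol * 100 = 2.1424519 / 35.1 * 100
%GRR = 6.1039

6.1039


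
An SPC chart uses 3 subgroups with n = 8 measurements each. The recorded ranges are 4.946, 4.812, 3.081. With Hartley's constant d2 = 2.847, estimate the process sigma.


R_bar = (4.946 + 4.812 + 3.081) / 3
R_bar = 12.839 / 3 = 4.2796667
sigma_hat = R_bar / d2 = 4.2796667 / 2.847 = 1.5032

1.5032


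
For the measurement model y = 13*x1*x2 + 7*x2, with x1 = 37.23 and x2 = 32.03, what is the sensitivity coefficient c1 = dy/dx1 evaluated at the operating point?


y = 13*x1*x2 + 7*x2
dy/dx1 = 13*x2
Evaluate at x2 = 32.03: c1 = 13 * 32.03
c1 = 416.3900

416.3900


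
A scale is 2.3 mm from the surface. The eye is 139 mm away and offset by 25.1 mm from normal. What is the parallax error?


error = h * offset / d
= 2.3 * 25.1 / 139
= 0.4153

0.4153


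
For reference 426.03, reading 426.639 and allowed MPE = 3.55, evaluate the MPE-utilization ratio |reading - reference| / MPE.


e = indication - reference = 426.639 - 426.03 = 0.6090
|e| = 0.6090
ratio = |e| / MPE = 0.6090 / 3.55
ratio = 0.1715

0.1715


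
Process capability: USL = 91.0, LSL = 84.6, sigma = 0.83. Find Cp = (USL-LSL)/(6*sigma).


Cp = (USL - LSL) / (6 * sigma)
= (91.0 - 84.6) / (6 * 0.83)
= 6.4000 / 4.9800
= 1.2851

1.2851


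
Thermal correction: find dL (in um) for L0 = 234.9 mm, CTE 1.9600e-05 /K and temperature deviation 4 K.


dL = L * alpha * dT
= 234.9 * 1.9600e-05 * 4
= 0.0184162 mm
dL_um = 0.0184162 * 1000 = 18.4162 um

18.4162


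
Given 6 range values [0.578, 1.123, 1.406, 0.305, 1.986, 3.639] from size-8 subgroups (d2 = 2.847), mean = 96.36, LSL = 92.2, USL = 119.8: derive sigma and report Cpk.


R_bar = (0.578 + 1.123 + 1.406 + 0.305 + 1.986 + 3.639) / 6 = 1.5061667
sigma = R_bar / d2 = 1.5061667 / 2.847 = 0.52903642
Cp = (USL - LSL)/(6*sigma) = (119.8 - 92.2)/(6*0.52903642) = 8.6951
Cpu = (119.8 - 96.36)/(3*0.52903642) = 14.7690
Cpl = (96.36 - 92.2)/(3*0.52903642) = 2.6211
Cpk = min(Cpu, Cpl) = 2.6211

2.6211


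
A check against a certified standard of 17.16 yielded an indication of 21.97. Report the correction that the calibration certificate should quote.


Correction = standard - reading
= 17.16 - 21.97
= -4.8100

-4.8100


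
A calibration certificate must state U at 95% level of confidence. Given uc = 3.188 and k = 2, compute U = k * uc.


U = k * uc
U = 2 * 3.188
U = 6.3760

6.3760


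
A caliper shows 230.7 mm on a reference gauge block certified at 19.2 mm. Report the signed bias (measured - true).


Systematic error = measured - true
= 230.7 - 19.2
= 211.5000

211.5000


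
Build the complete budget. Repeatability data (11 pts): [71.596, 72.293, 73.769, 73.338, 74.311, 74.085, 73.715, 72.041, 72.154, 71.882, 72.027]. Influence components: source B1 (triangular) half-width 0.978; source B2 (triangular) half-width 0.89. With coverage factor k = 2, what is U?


mean = (71.596 + 72.293 + 73.769 + 73.338 + 74.311 + 74.085 + 73.715 + 72.041 + 72.154 + 71.882 + 72.027) / 11 = 72.83736364
s = sqrt(sum((x - mean)^2)/(n-1)) = 1.0062273
u_A = s / sqrt(n) = 1.0062273 / sqrt(11) = 0.30338895
u_B1 = 0.978 / sqrt(6) = 0.39926683
u_B2 = 0.89 / sqrt(6) = 0.36334098
uc = sqrt(0.30338895^2 + 0.39926683^2 + 0.36334098^2) = 0.61925401
U = k * uc = 2 * 0.61925401
U = 1.2385

1.2385


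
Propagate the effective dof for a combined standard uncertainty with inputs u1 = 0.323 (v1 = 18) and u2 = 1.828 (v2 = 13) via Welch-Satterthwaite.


uc = sqrt(u1^2 + u2^2) = sqrt(0.323^2 + 1.828^2) = 1.8563171
v_eff = uc^4 / (u1^4/v1 + u2^4/v2)
= 1.8563171^4 / (0.323^4/18 + 1.828^4/13)
= 11.874318 / 0.8595419
v_eff = 13.8147

13.8147


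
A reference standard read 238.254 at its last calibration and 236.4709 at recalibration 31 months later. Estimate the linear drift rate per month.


rate = (v2 - v1) / months
= (236.4709 - 238.254) / 31
= -1.7831 / 31
= -0.0575

-0.0575


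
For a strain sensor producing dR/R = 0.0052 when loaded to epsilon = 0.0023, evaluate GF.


GF = (dR/R) / epsilon
= 0.0052 / 0.0023
= 2.2609

2.2609


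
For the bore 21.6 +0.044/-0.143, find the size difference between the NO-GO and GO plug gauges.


GO = nominal - lower_tol (smallest hole = maximum material condition)
GO = 21.6 - 0.143 = 21.457
NO-GO = nominal + upper_tol (largest hole = least material condition)
NO-GO = 21.6 + 0.044 = 21.644
spread = NO-GO - GO = 21.644 - 21.457 = 0.1870

0.1870


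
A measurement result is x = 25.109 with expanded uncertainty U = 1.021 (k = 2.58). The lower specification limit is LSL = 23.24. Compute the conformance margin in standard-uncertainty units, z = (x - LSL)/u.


u = U / k = 1.021 / 2.58 = 0.39573643
margin = |LSL - x| = |23.24 - 25.109| = 1.869
z = margin / u = 1.869 / 0.39573643
z = 4.7228

4.7228


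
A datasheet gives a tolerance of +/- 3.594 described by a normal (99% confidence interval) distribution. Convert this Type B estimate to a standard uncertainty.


u_B = half_width / 2.576
u_B = 3.594 / 2.576
u_B = 1.3952

1.3952


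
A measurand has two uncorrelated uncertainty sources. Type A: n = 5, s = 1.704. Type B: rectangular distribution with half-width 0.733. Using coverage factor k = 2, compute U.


u_A = s / sqrt(n) = 1.704 / sqrt(5) = 0.76205197
u_B = half_width / sqrt(3) = 0.733 / sqrt(3) = 0.42319775
uc = sqrt(u_A^2 + u_B^2) = sqrt(0.76205197^2 + 0.42319775^2) = 0.87167628
U = k * uc = 2 * 0.87167628
U = 1.7434

1.7434


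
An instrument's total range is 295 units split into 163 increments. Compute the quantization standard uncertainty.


resolution = range / divisions
resolution = 295 / 163 = 1.809816
u_res = resolution / (2*sqrt(3))
u_res = 1.809816 / 3.4641016
u_res = 0.5224

0.5224


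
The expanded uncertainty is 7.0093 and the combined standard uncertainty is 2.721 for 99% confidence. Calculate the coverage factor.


k = U / uc
k = 7.0093 / 2.721
k = 2.576

2.576


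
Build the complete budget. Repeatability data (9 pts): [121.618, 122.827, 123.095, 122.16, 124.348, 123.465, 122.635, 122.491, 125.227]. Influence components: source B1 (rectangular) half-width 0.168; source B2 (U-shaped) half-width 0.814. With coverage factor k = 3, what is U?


mean = (121.618 + 122.827 + 123.095 + 122.16 + 124.348 + 123.465 + 122.635 + 122.491 + 125.227) / 9 = 123.0962222
s = sqrt(sum((x - mean)^2)/(n-1)) = 1.1155892
u_A = s / sqrt(n) = 1.1155892 / sqrt(9) = 0.37186307
u_B1 = 0.168 / sqrt(3) = 0.096994845
u_B2 = 0.814 / sqrt(2) = 0.57558492
uc = sqrt(0.37186307^2 + 0.096994845^2 + 0.57558492^2) = 0.69208969
U = k * uc = 3 * 0.69208969
U = 2.0763

2.0763


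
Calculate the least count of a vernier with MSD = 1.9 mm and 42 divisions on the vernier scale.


LC = MSD / n_div
= 1.9 / 42
= 0.0452

0.0452


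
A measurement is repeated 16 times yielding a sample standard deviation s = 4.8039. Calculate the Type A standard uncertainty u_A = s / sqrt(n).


u_A = s / sqrt(n)
u_A = 4.8039 / sqrt(16)
u_A = 4.8039 / 4
u_A = 1.2010

1.2010


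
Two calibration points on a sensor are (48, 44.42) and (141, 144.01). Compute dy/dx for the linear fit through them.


slope = (y2 - y1) / (x2 - x1)
= (144.01 - 44.42) / (141 - 48)
= 99.5900 / 93
= 1.0709

1.0709


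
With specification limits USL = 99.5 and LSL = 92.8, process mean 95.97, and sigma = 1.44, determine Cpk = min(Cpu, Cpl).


Cpu = (USL - mean) / (3*sigma) = (99.5 - 95.97) / (3*1.44) = 0.8171
Cpl = (mean - LSL) / (3*sigma) = (95.97 - 92.8) / (3*1.44) = 0.7338
Cpk = min(Cpu, Cpl) = 0.7338

0.7338


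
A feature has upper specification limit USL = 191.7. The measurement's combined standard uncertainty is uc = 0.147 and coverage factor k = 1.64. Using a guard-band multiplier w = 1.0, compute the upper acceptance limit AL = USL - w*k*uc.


U = k * uc = 1.64 * 0.147 = 0.24108
guard band g = w * U = 1.0 * 0.24108 = 0.24108
AL = USL - g = 191.7 - 0.24108
AL = 191.4589

191.4589


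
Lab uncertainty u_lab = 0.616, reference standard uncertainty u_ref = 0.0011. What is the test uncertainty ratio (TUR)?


TUR = u_lab / u_ref
= 0.616 / 0.0011
= 560.0000

560.0000


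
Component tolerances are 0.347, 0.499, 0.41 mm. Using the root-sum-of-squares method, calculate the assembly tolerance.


RSS = sqrt(0.347^2 + 0.499^2 + 0.41^2)
= sqrt(0.53751)
= 0.7332

0.7332


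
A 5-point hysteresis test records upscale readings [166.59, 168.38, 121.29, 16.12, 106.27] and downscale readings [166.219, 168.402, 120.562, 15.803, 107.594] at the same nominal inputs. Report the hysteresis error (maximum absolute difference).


|166.59 - 166.219| = 0.3710
|168.38 - 168.402| = 0.0220
|121.29 - 120.562| = 0.7280
|16.12 - 15.803| = 0.3170
|106.27 - 107.594| = 1.3240
hysteresis = max(diffs) = 1.3240

1.3240


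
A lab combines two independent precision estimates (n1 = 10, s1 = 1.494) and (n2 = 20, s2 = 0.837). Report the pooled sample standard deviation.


s_p = sqrt(((n1-1)*s1^2 + (n2-1)*s2^2) / (n1+n2-2))
numerator = (10-1)*1.494^2 + (20-1)*0.837^2 = 20.088324 + 13.310811 = 33.399135
denominator = 10 + 20 - 2 = 28
s_p^2 = 33.399135 / 28 = 1.1928262
s_p = sqrt(1.1928262) = 1.0922

1.0922


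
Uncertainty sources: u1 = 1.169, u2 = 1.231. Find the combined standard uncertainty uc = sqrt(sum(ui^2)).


uc = sqrt(1.169^2 + 1.231^2)
uc = sqrt(2.881922)
uc = 1.6976

1.6976


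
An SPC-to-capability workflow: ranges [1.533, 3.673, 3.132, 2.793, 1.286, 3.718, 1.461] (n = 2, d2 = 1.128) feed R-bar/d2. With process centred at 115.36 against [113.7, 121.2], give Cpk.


R_bar = (1.533 + 3.673 + 3.132 + 2.793 + 1.286 + 3.718 + 1.461) / 7 = 2.5137143
sigma = R_bar / d2 = 2.5137143 / 1.128 = 2.2284701
Cp = (USL - LSL)/(6*sigma) = (121.2 - 113.7)/(6*2.2284701) = 0.5609
Cpu = (121.2 - 115.36)/(3*2.2284701) = 0.8735
Cpl = (115.36 - 113.7)/(3*2.2284701) = 0.2483
Cpk = min(Cpu, Cpl) = 0.2483

0.2483


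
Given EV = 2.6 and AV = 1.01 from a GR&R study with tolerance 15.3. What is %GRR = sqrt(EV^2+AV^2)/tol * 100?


GRR = sqrt(EV^2 + AV^2) = sqrt(2.6^2 + 1.01^2) = 2.7892831
%GRR = GRR / tol * 100 = 2.7892831 / 15.3 * 100
%GRR = 18.2306

18.2306


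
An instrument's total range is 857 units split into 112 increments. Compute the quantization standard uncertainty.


resolution = range / divisions
resolution = 857 / 112 = 7.6517857
u_res = resolution / (2*sqrt(3))
u_res = 7.6517857 / 3.4641016
u_res = 2.2089

2.2089


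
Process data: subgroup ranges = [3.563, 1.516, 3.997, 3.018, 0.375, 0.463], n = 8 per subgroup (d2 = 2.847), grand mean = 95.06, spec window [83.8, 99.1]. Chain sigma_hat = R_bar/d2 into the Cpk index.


R_bar = (3.563 + 1.516 + 3.997 + 3.018 + 0.375 + 0.463) / 6 = 2.1553333
sigma = R_bar / d2 = 2.1553333 / 2.847 = 0.7570542
Cp = (USL - LSL)/(6*sigma) = (99.1 - 83.8)/(6*0.7570542) = 3.3683
Cpu = (99.1 - 95.06)/(3*0.7570542) = 1.7788
Cpl = (95.06 - 83.8)/(3*0.7570542) = 4.9578
Cpk = min(Cpu, Cpl) = 1.7788

1.7788


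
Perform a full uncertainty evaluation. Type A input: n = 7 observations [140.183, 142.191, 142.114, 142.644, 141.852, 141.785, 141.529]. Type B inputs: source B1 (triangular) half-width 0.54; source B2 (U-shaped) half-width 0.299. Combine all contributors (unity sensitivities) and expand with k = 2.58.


mean = (140.183 + 142.191 + 142.114 + 142.644 + 141.852 + 141.785 + 141.529) / 7 = 141.7568571
s = sqrt(sum((x - mean)^2)/(n-1)) = 0.77908524
u_A = s / sqrt(n) = 0.77908524 / sqrt(7) = 0.29446654
u_B1 = 0.54 / sqrt(6) = 0.22045408
u_B2 = 0.299 / sqrt(2) = 0.21142493
uc = sqrt(0.29446654^2 + 0.22045408^2 + 0.21142493^2) = 0.42427709
U = k * uc = 2.58 * 0.42427709
U = 1.0946

1.0946


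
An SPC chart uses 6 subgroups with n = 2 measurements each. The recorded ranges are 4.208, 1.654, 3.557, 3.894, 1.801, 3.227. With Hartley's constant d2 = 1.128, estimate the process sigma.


R_bar = (4.208 + 1.654 + 3.557 + 3.894 + 1.801 + 3.227) / 6
R_bar = 18.341 / 6 = 3.0568333
sigma_hat = R_bar / d2 = 3.0568333 / 1.128 = 2.7100

2.7100


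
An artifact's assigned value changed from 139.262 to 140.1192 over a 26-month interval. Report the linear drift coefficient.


rate = (v2 - v1) / months
= (140.1192 - 139.262) / 26
= 0.8572 / 26
= 0.0330

0.0330


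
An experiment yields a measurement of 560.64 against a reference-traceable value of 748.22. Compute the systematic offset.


Systematic error = measured - true
= 560.64 - 748.22
= -187.5800

-187.5800


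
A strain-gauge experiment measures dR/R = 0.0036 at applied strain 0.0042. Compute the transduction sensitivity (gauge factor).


GF = (dR/R) / epsilon
= 0.0036 / 0.0042
= 0.8571

0.8571


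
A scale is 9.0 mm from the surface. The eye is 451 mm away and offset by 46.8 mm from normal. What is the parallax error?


error = h * offset / d
= 9.0 * 46.8 / 451
= 0.9339

0.9339


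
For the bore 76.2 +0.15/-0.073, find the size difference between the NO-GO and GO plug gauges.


GO = nominal - lower_tol (smallest hole = maximum material condition)
GO = 76.2 - 0.073 = 76.127
NO-GO = nominal + upper_tol (largest hole = least material condition)
NO-GO = 76.2 + 0.15 = 76.35
spread = NO-GO - GO = 76.35 - 76.127 = 0.2230

0.2230


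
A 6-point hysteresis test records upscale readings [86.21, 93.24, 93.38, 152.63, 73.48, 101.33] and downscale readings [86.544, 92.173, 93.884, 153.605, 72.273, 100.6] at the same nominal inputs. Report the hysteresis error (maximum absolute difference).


|86.21 - 86.544| = 0.3340
|93.24 - 92.173| = 1.0670
|93.38 - 93.884| = 0.5040
|152.63 - 153.605| = 0.9750
|73.48 - 72.273| = 1.2070
|101.33 - 100.6| = 0.7300
hysteresis = max(diffs) = 1.2070

1.2070


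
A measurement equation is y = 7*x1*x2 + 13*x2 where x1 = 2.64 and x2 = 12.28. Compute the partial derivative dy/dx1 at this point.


y = 7*x1*x2 + 13*x2
dy/dx1 = 7*x2
Evaluate at x2 = 12.28: c1 = 7 * 12.28
c1 = 85.9600

85.9600


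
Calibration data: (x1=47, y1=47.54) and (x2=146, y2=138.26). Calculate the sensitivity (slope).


slope = (y2 - y1) / (x2 - x1)
= (138.26 - 47.54) / (146 - 47)
= 90.7200 / 99
= 0.9164

0.9164


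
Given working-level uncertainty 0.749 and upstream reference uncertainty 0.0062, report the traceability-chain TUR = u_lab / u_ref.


TUR = u_lab / u_ref
= 0.749 / 0.0062
= 120.8065

120.8065


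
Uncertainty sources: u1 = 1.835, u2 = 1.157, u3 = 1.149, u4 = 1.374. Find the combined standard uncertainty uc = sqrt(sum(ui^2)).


uc = sqrt(1.835^2 + 1.157^2 + 1.149^2 + 1.374^2)
uc = sqrt(7.913951)
uc = 2.8132

2.8132


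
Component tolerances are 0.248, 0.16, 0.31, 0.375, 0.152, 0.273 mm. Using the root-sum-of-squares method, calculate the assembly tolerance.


RSS = sqrt(0.248^2 + 0.16^2 + 0.31^2 + 0.375^2 + 0.152^2 + 0.273^2)
= sqrt(0.421462)
= 0.6492

0.6492


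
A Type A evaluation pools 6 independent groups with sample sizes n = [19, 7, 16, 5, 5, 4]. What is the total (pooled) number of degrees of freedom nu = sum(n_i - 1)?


nu = sum_i (n_i - 1)
nu = ((19 - 1) + (7 - 1) + (16 - 1) + (5 - 1) + (5 - 1) + (4 - 1))
nu = 18 + 6 + 15 + 4 + 4 + 3
nu = 50

50


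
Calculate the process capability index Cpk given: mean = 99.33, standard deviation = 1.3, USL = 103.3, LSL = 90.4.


Cpu = (USL - mean) / (3*sigma) = (103.3 - 99.33) / (3*1.3) = 1.0179
Cpl = (mean - LSL) / (3*sigma) = (99.33 - 90.4) / (3*1.3) = 2.2897
Cpk = min(Cpu, Cpl) = 1.0179

1.0179


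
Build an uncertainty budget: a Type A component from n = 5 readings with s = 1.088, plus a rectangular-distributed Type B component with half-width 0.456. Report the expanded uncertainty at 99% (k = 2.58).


u_A = s / sqrt(n) = 1.088 / sqrt(5) = 0.48656839
u_B = half_width / sqrt(3) = 0.456 / sqrt(3) = 0.26327172
uc = sqrt(u_A^2 + u_B^2) = sqrt(0.48656839^2 + 0.26327172^2) = 0.55322762
U = k * uc = 2.58 * 0.55322762
U = 1.4273

1.4273


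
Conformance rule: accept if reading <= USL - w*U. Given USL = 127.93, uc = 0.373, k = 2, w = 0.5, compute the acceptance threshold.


U = k * uc = 2 * 0.373 = 0.746
guard band g = w * U = 0.5 * 0.746 = 0.373
AL = USL - g = 127.93 - 0.373
AL = 127.5570

127.5570
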